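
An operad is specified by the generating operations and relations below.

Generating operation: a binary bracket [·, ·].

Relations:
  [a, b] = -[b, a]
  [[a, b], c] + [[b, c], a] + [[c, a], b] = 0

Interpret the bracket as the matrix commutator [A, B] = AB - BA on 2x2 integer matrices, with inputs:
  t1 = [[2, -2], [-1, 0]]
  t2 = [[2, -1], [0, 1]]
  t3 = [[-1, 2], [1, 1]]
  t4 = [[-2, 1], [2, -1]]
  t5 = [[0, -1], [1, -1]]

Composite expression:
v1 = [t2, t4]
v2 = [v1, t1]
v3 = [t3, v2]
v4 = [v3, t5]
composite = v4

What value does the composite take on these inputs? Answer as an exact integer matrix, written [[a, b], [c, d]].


[[-24, 48], [24, 24]]

[t2, t4] = [[-2, 0], [-2, 2]]
[[t2, t4], t1] = [[-4, 8], [-8, 4]]
[t3, [[t2, t4], t1]] = [[-24, 0], [-24, 24]]
[[t3, [[t2, t4], t1]], t5] = [[-24, 48], [24, 24]]


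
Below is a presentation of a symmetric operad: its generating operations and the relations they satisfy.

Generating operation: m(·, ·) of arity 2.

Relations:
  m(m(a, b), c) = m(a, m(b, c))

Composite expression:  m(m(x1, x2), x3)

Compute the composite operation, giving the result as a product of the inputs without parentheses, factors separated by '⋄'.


x1 ⋄ x2 ⋄ x3

Every regrouping of m is equal, so read the x-inputs in written order.
m(x1, x2) unparenthesizes to x1 ⋄ x2
m(m(x1, x2), x3) unparenthesizes to x1 ⋄ x2 ⋄ x3


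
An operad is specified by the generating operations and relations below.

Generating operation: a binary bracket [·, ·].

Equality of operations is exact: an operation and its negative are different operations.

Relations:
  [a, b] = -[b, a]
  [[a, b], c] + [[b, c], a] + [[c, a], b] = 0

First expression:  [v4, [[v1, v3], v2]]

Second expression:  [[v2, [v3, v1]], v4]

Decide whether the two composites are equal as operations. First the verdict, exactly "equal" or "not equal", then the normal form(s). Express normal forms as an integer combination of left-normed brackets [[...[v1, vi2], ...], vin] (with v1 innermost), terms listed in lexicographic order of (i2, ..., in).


In normal form, the first expression is -[[[v1, v3], v2], v4]
In normal form, the second expression is [[[v1, v3], v2], v4]
Distinct normal forms: not equal.

not equal: they reduce to -[[[v1, v3], v2], v4] and [[[v1, v3], v2], v4]


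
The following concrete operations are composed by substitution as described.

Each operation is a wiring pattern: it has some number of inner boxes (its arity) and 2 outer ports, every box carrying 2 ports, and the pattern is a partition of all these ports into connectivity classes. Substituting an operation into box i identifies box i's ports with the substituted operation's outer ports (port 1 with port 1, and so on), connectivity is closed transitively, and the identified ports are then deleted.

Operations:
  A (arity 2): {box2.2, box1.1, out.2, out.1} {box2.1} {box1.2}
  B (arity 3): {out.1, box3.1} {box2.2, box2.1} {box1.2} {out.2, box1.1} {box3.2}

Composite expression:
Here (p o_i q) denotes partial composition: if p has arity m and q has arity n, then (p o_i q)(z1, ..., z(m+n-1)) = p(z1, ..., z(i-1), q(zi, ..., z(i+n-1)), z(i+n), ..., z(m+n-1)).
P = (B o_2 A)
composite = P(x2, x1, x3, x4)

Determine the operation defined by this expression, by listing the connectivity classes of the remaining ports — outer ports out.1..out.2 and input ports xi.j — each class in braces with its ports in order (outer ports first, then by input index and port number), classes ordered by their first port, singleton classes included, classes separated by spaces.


{out.1, x4.1} {out.2, x2.1} {x1.1, x3.2} {x1.2} {x2.2} {x3.1} {x4.2}

Two ports join when wires chain via B-identified ports.
composing A on (x1, x3), with out.j its own outer ports: {out.1, out.2, x1.1, x3.2} {x1.2} {x3.1}
composing B on (x2, x1, x3, x4), with out.j its own outer ports: {out.1, x4.1} {out.2, x2.1} {x1.1, x3.2} {x1.2} {x2.2} {x3.1} {x4.2}


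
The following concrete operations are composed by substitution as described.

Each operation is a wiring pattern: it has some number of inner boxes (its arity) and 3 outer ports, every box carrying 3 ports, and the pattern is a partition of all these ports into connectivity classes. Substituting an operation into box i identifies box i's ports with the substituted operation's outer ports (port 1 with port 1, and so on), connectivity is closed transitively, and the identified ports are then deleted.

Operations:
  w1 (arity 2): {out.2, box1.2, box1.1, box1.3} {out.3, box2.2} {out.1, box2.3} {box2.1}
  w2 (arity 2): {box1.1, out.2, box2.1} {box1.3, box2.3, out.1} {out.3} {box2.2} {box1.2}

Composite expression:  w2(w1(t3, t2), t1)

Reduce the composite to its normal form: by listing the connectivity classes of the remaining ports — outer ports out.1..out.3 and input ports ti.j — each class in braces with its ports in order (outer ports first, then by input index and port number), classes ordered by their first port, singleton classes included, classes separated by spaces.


Connectivity passes through glued w2-boundaries; trace each wire chain.
w1 over (t3, t2) gives {out.1, t2.3} {out.2, t3.1, t3.2, t3.3} {out.3, t2.2} {t2.1}, out.j being that stage's outer ports
w2 over (t3, t2, t1) gives {out.1, t1.3, t2.2} {out.2, t1.1, t2.3} {out.3} {t1.2} {t2.1} {t3.1, t3.2, t3.3}, out.j being that stage's outer ports

{out.1, t1.3, t2.2} {out.2, t1.1, t2.3} {out.3} {t1.2} {t2.1} {t3.1, t3.2, t3.3}


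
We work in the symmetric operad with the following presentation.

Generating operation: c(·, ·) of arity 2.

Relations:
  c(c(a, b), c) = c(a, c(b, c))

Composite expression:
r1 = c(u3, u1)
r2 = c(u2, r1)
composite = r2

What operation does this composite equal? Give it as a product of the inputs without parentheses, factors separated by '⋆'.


u2 ⋆ u3 ⋆ u1

The c-tree's shape is irrelevant; the u-reading-order decides.
c(u3, u1) reduces to u3 ⋆ u1
c(u2, c(u3, u1)) reduces to u2 ⋆ u3 ⋆ u1


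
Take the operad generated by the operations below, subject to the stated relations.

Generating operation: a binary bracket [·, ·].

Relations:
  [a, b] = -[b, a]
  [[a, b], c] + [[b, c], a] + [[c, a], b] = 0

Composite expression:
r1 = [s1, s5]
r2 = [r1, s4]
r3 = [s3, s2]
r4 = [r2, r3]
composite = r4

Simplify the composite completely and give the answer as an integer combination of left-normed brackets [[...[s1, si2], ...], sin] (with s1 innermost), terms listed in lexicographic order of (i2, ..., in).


-[[[[s1, s5], s4], s2], s3] + [[[[s1, s5], s4], s3], s2]

In the tensor algebra, words opening s1 carry the s1-anchored form.
Composite bracket: [[[s1, s5], s4], [s3, s2]]
Under [a, b] = ab - ba we get 16 signed associative words (2^4 = 16).
Keep just the words that open with s1:
  sign of s1s5s4s2s3 is -1, so it contributes -[[[[s1, s5], s4], s2], s3]
  sign of s1s5s4s3s2 is +1, so it contributes +[[[[s1, s5], s4], s3], s2]


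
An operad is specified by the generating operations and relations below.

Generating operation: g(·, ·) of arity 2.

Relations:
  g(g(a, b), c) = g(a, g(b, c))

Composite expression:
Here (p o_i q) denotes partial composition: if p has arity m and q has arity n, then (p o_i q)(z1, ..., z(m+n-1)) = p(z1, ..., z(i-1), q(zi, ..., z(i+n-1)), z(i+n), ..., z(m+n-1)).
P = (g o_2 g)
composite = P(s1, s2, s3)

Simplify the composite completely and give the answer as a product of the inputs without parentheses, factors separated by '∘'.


s1 ∘ s2 ∘ s3

The g-tree's shape is irrelevant; the s-reading-order decides.
g(s2, s3) flattens to s2 ∘ s3
g(s1, g(s2, s3)) flattens to s1 ∘ s2 ∘ s3


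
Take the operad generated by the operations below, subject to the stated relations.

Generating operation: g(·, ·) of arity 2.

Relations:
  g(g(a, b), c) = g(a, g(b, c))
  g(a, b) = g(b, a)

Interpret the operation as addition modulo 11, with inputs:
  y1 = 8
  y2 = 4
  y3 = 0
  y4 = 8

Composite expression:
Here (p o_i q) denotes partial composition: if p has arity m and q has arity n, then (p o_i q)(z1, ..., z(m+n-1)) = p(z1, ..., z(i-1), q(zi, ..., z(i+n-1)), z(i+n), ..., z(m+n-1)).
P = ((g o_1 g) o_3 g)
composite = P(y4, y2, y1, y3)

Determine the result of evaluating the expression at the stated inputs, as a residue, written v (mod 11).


g(y4, y2) = 1
g(y1, y3) = 8
g(g(y4, y2), g(y1, y3)) = 9

9 (mod 11)


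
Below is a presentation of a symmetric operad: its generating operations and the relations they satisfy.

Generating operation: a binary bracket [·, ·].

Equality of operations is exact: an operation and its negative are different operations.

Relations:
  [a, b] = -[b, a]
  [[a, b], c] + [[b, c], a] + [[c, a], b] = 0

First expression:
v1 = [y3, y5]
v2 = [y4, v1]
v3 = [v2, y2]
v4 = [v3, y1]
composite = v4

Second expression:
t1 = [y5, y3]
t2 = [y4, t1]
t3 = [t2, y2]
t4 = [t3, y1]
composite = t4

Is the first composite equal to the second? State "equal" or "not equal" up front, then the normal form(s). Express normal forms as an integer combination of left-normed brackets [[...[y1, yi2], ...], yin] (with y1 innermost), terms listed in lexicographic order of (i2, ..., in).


The first composite normalizes to -[[[[y1, y2], y3], y5], y4] + [[[[y1, y2], y4], y3], y5] - [[[[y1, y2], y4], y5], y3] + [[[[y1, y2], y5], y3], y4] + [[[[y1, y3], y5], y4], y2] - [[[[y1, y4], y3], y5], y2] + [[[[y1, y4], y5], y3], y2] - [[[[y1, y5], y3], y4], y2]
The second composite normalizes to [[[[y1, y2], y3], y5], y4] - [[[[y1, y2], y4], y3], y5] + [[[[y1, y2], y4], y5], y3] - [[[[y1, y2], y5], y3], y4] - [[[[y1, y3], y5], y4], y2] + [[[[y1, y4], y3], y5], y2] - [[[[y1, y4], y5], y3], y2] + [[[[y1, y5], y3], y4], y2]
They disagree, so not equal.

not equal; the first gives -[[[[y1, y2], y3], y5], y4] + [[[[y1, y2], y4], y3], y5] - [[[[y1, y2], y4], y5], y3] + [[[[y1, y2], y5], y3], y4] + [[[[y1, y3], y5], y4], y2] - [[[[y1, y4], y3], y5], y2] + [[[[y1, y4], y5], y3], y2] - [[[[y1, y5], y3], y4], y2] and the second [[[[y1, y2], y3], y5], y4] - [[[[y1, y2], y4], y3], y5] + [[[[y1, y2], y4], y5], y3] - [[[[y1, y2], y5], y3], y4] - [[[[y1, y3], y5], y4], y2] + [[[[y1, y4], y3], y5], y2] - [[[[y1, y4], y5], y3], y2] + [[[[y1, y5], y3], y4], y2]


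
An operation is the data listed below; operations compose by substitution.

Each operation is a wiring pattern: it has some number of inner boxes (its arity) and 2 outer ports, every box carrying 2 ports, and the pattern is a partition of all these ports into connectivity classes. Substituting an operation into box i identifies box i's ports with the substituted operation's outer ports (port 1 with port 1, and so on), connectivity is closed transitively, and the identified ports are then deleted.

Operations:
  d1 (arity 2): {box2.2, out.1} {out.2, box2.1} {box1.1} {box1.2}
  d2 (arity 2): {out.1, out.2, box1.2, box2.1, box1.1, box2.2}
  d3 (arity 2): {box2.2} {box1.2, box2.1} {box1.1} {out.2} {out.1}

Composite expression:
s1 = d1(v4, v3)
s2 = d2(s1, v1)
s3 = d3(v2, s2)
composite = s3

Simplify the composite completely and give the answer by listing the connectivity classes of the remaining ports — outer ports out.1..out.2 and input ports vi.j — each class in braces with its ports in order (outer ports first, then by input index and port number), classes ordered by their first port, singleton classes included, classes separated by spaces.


{out.1} {out.2} {v1.1, v1.2, v2.2, v3.1, v3.2} {v2.1} {v4.1} {v4.2}


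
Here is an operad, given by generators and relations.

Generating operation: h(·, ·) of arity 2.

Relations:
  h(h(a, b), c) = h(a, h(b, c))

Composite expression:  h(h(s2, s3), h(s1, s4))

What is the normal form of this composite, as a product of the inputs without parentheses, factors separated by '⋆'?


s2 ⋆ s3 ⋆ s1 ⋆ s4

All parenthesizations of h agree; list the s-inputs left to right.
h(s2, s3) flattens to s2 ⋆ s3
h(s1, s4) flattens to s1 ⋆ s4
h(h(s2, s3), h(s1, s4)) flattens to s2 ⋆ s3 ⋆ s1 ⋆ s4


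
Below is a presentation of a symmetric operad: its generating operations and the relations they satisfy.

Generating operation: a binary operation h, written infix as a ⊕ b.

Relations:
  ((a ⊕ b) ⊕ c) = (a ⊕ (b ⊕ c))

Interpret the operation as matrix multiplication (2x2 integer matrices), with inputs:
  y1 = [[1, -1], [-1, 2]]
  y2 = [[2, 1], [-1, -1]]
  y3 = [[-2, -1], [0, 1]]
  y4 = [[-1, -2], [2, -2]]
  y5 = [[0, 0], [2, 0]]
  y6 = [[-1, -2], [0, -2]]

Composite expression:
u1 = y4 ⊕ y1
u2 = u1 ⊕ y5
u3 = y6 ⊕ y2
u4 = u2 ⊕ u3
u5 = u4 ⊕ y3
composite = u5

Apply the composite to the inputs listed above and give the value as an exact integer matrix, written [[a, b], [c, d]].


[[0, -6], [0, -12]]


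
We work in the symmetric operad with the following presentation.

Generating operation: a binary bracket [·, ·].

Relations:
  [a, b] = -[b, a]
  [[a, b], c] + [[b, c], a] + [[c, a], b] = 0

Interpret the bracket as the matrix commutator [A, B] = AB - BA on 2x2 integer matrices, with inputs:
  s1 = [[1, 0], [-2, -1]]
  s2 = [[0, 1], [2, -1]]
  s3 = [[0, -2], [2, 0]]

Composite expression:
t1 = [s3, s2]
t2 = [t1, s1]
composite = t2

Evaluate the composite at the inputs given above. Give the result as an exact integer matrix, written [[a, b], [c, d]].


[[-4, -4], [-20, 4]]

[s3, s2] = [[-6, 2], [2, 6]]
[[s3, s2], s1] = [[-4, -4], [-20, 4]]


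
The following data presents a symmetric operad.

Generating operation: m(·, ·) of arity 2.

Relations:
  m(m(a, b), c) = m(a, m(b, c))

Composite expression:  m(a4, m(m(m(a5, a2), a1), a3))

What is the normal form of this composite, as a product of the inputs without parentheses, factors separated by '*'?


a4 * a5 * a2 * a1 * a3

Under associativity of m, the answer is the a's in reading order.
m(a5, a2) reduces to a5 * a2
m(m(a5, a2), a1) reduces to a5 * a2 * a1
m(m(m(a5, a2), a1), a3) reduces to a5 * a2 * a1 * a3
m(a4, m(m(m(a5, a2), a1), a3)) reduces to a4 * a5 * a2 * a1 * a3


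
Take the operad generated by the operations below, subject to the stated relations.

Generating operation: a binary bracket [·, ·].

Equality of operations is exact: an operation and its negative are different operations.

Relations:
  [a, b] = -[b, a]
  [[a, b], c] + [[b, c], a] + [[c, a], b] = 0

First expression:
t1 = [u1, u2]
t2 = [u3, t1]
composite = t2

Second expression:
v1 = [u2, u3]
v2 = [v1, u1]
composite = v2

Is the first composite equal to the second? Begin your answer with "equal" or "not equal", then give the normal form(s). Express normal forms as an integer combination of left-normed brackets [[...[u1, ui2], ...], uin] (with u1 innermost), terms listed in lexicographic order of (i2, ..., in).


not equal; first: -[[u1, u2], u3]; second: -[[u1, u2], u3] + [[u1, u3], u2]

Normal form of the first expression: -[[u1, u2], u3]
Normal form of the second expression: -[[u1, u2], u3] + [[u1, u3], u2]
The normal forms differ: not equal.


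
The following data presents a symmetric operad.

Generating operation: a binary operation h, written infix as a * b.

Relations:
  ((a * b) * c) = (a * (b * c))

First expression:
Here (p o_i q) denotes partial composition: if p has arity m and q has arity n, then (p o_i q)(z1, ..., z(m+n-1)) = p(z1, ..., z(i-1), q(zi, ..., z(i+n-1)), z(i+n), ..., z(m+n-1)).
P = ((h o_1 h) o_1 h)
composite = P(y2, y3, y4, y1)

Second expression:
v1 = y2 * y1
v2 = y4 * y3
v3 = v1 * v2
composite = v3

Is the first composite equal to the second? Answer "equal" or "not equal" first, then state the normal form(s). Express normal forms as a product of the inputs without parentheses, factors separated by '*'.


not equal — first y2 * y3 * y4 * y1, second y2 * y1 * y4 * y3


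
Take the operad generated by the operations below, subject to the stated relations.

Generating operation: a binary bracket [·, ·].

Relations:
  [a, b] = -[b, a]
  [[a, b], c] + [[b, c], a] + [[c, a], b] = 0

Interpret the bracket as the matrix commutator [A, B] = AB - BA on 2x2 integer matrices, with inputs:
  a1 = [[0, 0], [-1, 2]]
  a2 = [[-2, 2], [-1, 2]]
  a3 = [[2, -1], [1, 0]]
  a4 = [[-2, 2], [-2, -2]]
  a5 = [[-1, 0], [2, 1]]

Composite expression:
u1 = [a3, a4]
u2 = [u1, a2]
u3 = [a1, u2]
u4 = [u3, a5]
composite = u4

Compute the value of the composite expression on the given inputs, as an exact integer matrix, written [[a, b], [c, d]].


[[-64, -64], [-48, 64]]

[a3, a4] = [[0, 4], [4, 0]]
[[a3, a4], a2] = [[-12, 16], [-16, 12]]
[a1, [[a3, a4], a2]] = [[16, -32], [-8, -16]]
[[a1, [[a3, a4], a2]], a5] = [[-64, -64], [-48, 64]]


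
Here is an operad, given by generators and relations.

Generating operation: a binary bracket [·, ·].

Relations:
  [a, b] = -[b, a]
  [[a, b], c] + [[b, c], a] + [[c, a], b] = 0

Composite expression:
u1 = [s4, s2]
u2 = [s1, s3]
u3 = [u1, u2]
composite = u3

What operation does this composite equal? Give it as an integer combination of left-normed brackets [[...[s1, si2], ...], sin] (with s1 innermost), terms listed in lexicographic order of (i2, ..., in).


[[[s1, s3], s2], s4] - [[[s1, s3], s4], s2]


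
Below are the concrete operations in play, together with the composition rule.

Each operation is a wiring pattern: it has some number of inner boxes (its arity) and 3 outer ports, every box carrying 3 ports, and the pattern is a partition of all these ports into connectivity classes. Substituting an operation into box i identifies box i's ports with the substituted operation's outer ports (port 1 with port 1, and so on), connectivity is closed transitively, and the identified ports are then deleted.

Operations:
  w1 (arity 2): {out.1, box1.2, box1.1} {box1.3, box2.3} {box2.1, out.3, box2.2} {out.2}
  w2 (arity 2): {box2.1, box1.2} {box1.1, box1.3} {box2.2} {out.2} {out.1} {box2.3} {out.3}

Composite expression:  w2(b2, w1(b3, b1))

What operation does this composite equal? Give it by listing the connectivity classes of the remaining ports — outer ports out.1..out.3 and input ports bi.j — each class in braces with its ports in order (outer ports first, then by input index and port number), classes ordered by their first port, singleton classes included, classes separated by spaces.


{out.1} {out.2} {out.3} {b1.1, b1.2} {b1.3, b3.3} {b2.1, b2.3} {b2.2, b3.1, b3.2}

Two ports join when wires chain via w2-identified ports.
composing w1 on (b3, b1), with out.j its own outer ports: {out.1, b3.1, b3.2} {out.2} {out.3, b1.1, b1.2} {b1.3, b3.3}
composing w2 on (b2, b3, b1), with out.j its own outer ports: {out.1} {out.2} {out.3} {b1.1, b1.2} {b1.3, b3.3} {b2.1, b2.3} {b2.2, b3.1, b3.2}


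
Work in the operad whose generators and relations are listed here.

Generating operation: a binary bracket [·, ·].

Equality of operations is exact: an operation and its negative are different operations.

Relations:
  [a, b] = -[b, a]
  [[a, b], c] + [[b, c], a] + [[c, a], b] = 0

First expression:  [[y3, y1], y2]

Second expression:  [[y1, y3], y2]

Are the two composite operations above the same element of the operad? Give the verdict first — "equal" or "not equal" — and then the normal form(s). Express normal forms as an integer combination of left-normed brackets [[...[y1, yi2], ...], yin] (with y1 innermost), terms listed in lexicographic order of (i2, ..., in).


not equal — first -[[y1, y3], y2], second [[y1, y3], y2]

The first composite normalizes to -[[y1, y3], y2]
The second composite normalizes to [[y1, y3], y2]
The normal forms differ: not equal.


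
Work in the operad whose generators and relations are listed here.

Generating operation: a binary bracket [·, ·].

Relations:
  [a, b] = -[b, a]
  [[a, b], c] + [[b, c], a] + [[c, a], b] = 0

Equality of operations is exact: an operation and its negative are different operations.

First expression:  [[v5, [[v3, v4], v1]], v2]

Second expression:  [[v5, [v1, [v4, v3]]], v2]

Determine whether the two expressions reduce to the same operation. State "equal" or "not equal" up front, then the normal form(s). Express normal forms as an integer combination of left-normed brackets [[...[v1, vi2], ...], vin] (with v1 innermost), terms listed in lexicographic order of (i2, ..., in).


equal — both sides give [[[[v1, v3], v4], v5], v2] - [[[[v1, v4], v3], v5], v2]

The first composite normalizes to [[[[v1, v3], v4], v5], v2] - [[[[v1, v4], v3], v5], v2]
The second composite normalizes to [[[[v1, v3], v4], v5], v2] - [[[[v1, v4], v3], v5], v2]
Both agree, so they are equal.


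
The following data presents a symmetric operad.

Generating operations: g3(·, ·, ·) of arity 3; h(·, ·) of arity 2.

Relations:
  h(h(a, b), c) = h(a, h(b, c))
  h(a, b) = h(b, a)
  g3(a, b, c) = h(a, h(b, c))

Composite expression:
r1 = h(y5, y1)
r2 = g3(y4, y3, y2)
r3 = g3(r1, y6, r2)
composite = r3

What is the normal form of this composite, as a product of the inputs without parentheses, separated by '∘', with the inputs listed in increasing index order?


y1 ∘ y2 ∘ y3 ∘ y4 ∘ y5 ∘ y6

Key point: g3 commutes, so take the y-inputs in any fixed order.
h(y5, y1) spells out as y5 ∘ y1
g3(y4, y3, y2) spells out as y4 ∘ y3 ∘ y2
g3(h(y5, y1), y6, g3(y4, y3, y2)) spells out as y5 ∘ y1 ∘ y6 ∘ y4 ∘ y3 ∘ y2
the factors in increasing index order: y1 ∘ y2 ∘ y3 ∘ y4 ∘ y5 ∘ y6


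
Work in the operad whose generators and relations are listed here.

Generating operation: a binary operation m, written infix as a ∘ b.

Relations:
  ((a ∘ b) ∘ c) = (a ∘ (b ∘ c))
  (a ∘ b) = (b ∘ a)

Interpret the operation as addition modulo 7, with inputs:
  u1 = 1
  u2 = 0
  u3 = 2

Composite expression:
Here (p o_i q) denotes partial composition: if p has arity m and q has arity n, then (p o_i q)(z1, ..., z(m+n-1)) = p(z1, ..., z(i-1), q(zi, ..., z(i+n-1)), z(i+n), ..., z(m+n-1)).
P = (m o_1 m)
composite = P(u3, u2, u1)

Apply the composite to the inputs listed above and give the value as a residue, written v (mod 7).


(u3 ∘ u2) = 2
((u3 ∘ u2) ∘ u1) = 3

3 (mod 7)


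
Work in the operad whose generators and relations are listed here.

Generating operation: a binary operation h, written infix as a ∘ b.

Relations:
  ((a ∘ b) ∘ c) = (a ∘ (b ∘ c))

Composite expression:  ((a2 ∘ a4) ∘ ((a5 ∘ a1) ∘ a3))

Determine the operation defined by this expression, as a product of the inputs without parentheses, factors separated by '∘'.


Associativity of h dissolves the nesting; only the a-input order survives.
(a2 ∘ a4) reduces to a2 ∘ a4
(a5 ∘ a1) reduces to a5 ∘ a1
((a5 ∘ a1) ∘ a3) reduces to a5 ∘ a1 ∘ a3
((a2 ∘ a4) ∘ ((a5 ∘ a1) ∘ a3)) reduces to a2 ∘ a4 ∘ a5 ∘ a1 ∘ a3

a2 ∘ a4 ∘ a5 ∘ a1 ∘ a3


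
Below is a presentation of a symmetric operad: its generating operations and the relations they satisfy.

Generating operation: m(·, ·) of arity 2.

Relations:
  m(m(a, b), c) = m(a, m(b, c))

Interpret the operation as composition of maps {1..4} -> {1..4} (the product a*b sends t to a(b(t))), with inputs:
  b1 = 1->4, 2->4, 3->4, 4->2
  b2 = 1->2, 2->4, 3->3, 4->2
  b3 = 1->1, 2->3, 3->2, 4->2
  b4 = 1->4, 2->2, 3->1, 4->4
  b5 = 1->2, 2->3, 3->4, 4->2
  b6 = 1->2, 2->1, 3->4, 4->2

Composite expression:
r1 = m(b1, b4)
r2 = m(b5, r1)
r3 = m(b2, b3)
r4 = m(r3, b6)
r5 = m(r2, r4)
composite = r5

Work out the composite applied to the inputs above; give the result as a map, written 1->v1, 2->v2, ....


m(b1, b4) = 1->2, 2->4, 3->4, 4->2
m(b5, m(b1, b4)) = 1->3, 2->2, 3->2, 4->3
m(b2, b3) = 1->2, 2->3, 3->4, 4->4
m(m(b2, b3), b6) = 1->3, 2->2, 3->4, 4->3
m(m(b5, m(b1, b4)), m(m(b2, b3), b6)) = 1->2, 2->2, 3->3, 4->2

1->2, 2->2, 3->3, 4->2


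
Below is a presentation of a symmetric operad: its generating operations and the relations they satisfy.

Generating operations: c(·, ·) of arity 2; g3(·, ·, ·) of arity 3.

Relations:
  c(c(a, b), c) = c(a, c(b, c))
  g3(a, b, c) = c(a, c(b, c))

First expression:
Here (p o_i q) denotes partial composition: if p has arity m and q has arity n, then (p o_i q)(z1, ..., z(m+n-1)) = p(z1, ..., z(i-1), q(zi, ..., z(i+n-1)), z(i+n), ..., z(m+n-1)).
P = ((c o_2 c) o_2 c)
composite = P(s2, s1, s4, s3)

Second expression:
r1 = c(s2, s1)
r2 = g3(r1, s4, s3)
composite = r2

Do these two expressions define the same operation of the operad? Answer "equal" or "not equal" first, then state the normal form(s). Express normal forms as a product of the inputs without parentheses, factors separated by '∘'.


equal; both compose to s2 ∘ s1 ∘ s4 ∘ s3

Reducing the first expression gives s2 ∘ s1 ∘ s4 ∘ s3
Reducing the second expression gives s2 ∘ s1 ∘ s4 ∘ s3
Identical normal forms: equal.


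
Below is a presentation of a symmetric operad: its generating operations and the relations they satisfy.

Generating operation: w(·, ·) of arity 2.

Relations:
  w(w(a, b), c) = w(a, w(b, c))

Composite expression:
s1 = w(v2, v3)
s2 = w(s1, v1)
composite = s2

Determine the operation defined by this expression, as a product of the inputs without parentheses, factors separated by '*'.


v2 * v3 * v1

All parenthesizations of w agree; list the v-inputs left to right.
w(v2, v3) collapses to v2 * v3
w(w(v2, v3), v1) collapses to v2 * v3 * v1


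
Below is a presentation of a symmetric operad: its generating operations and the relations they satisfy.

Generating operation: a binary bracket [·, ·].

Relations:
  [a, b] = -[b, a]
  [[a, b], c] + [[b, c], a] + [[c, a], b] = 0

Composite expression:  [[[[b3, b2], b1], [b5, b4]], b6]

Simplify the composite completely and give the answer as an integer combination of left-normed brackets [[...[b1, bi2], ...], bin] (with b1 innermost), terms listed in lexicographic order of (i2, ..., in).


-[[[[[b1, b2], b3], b4], b5], b6] + [[[[[b1, b2], b3], b5], b4], b6] + [[[[[b1, b3], b2], b4], b5], b6] - [[[[[b1, b3], b2], b5], b4], b6]

A multilinear Lie element is pinned by b1-initial words (b1 innermost).
Composite bracket: [[[[b3, b2], b1], [b5, b4]], b6]
The bracket unfolds into 32 signed words via [a, b] = ab - ba (2^5 = 32).
Words beginning with b1 determine it all:
  b1b2b3b4b5b6 appears with sign -1, giving the term -[[[[[b1, b2], b3], b4], b5], b6]
  b1b2b3b5b4b6 appears with sign +1, giving the term +[[[[[b1, b2], b3], b5], b4], b6]
  b1b3b2b4b5b6 appears with sign +1, giving the term +[[[[[b1, b3], b2], b4], b5], b6]
  b1b3b2b5b4b6 appears with sign -1, giving the term -[[[[[b1, b3], b2], b5], b4], b6]


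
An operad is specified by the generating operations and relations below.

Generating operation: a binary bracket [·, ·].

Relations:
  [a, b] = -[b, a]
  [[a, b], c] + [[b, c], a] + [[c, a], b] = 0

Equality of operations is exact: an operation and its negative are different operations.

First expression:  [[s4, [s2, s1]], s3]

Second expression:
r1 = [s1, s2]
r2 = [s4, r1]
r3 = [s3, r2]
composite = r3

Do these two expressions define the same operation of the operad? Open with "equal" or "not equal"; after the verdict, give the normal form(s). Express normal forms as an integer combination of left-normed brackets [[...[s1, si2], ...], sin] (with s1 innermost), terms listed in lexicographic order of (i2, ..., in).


The first expression, normalized: [[[s1, s2], s4], s3]
The second expression, normalized: [[[s1, s2], s4], s3]
One common form — equal.

equal: each reduces to [[[s1, s2], s4], s3]


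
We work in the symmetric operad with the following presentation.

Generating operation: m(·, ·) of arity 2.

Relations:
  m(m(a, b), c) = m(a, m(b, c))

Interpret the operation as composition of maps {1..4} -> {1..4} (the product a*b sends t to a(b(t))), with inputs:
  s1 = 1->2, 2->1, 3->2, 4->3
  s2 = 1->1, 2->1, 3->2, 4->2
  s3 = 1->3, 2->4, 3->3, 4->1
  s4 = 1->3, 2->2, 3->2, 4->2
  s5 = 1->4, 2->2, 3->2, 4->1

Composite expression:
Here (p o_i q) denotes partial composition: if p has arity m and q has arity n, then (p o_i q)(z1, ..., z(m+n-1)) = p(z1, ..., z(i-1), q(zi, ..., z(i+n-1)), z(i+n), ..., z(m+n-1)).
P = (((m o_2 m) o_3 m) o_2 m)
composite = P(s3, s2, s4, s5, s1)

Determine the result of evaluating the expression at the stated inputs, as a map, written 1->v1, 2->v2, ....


1->3, 2->3, 3->3, 4->3

m(s2, s4) = 1->2, 2->1, 3->1, 4->1
m(s5, s1) = 1->2, 2->4, 3->2, 4->2
m(m(s2, s4), m(s5, s1)) = 1->1, 2->1, 3->1, 4->1
m(s3, m(m(s2, s4), m(s5, s1))) = 1->3, 2->3, 3->3, 4->3


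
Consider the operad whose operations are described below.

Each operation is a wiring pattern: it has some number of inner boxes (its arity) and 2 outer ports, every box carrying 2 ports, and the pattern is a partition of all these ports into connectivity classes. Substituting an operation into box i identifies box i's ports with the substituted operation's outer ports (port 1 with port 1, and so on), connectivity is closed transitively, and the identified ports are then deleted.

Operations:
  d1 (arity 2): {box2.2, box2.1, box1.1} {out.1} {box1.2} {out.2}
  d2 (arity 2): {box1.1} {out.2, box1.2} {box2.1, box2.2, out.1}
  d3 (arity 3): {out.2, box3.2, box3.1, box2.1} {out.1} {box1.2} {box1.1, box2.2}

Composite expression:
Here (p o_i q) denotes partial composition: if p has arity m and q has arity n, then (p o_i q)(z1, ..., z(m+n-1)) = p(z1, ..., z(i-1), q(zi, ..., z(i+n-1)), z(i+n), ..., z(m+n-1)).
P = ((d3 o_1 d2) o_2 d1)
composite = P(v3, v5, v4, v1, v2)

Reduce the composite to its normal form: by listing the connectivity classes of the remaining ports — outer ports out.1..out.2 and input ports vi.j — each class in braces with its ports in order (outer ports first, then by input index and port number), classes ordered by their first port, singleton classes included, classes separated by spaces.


Reachability decides: close wires over d3-identified ports.
the subtree at d1 composes to {out.1} {out.2} {v4.1, v4.2, v5.1} {v5.2} on (v5, v4); out.j = own outer ports
the subtree at d2 composes to {out.1} {out.2, v3.2} {v3.1} {v4.1, v4.2, v5.1} {v5.2} on (v3, v5, v4); out.j = own outer ports
the subtree at d3 composes to {out.1} {out.2, v1.1, v2.1, v2.2} {v1.2} {v3.1} {v3.2} {v4.1, v4.2, v5.1} {v5.2} on (v3, v5, v4, v1, v2); out.j = own outer ports

{out.1} {out.2, v1.1, v2.1, v2.2} {v1.2} {v3.1} {v3.2} {v4.1, v4.2, v5.1} {v5.2}


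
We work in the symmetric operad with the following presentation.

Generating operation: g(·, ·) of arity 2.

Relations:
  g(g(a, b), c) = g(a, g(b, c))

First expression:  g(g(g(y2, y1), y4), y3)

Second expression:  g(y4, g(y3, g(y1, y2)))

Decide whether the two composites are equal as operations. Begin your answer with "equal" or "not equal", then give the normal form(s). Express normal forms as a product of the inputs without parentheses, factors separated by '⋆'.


The first expression reduces to y2 ⋆ y1 ⋆ y4 ⋆ y3
The second expression reduces to y4 ⋆ y3 ⋆ y1 ⋆ y2
Different reductions; not equal.

not equal — first y2 ⋆ y1 ⋆ y4 ⋆ y3, second y4 ⋆ y3 ⋆ y1 ⋆ y2


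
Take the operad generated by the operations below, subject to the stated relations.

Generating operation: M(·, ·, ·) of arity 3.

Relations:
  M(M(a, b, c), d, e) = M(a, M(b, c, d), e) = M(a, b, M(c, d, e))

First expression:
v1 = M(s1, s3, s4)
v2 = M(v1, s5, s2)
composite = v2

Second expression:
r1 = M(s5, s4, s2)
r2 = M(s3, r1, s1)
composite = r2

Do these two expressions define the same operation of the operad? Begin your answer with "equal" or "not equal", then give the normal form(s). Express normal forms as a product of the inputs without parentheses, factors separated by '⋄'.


not equal; the first gives s1 ⋄ s3 ⋄ s4 ⋄ s5 ⋄ s2 and the second s3 ⋄ s5 ⋄ s4 ⋄ s2 ⋄ s1


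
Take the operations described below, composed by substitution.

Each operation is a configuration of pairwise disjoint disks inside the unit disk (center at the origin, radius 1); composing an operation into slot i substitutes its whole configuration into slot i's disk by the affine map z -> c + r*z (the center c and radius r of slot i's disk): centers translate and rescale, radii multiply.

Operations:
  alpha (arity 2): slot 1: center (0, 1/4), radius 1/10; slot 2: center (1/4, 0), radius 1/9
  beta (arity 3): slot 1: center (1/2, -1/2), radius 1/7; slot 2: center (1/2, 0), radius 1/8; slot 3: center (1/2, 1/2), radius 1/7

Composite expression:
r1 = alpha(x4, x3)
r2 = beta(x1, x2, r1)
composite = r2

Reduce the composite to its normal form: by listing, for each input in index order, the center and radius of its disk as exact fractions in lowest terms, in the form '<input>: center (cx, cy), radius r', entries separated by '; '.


x1: center (1/2, -1/2), radius 1/7; x2: center (1/2, 0), radius 1/8; x3: center (15/28, 1/2), radius 1/63; x4: center (1/2, 15/28), radius 1/70

Each x-disk chains the slot maps above it in beta; radii multiply.
x1 passes through 1 substitution, ending at center (1/2, -1/2), radius 1/7
x2 passes through 1 substitution, ending at center (1/2, 0), radius 1/8
x4 passes through 2 substitutions, ending at center (1/2, 15/28), radius 1/70
x3 passes through 2 substitutions, ending at center (15/28, 1/2), radius 1/63


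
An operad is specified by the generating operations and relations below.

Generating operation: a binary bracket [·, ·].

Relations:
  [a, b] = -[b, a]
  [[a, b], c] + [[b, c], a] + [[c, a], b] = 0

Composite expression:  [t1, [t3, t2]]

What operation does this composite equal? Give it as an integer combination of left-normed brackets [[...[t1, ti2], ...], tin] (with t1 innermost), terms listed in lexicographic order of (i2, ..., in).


-[[t1, t2], t3] + [[t1, t3], t2]

In the tensor algebra, words opening t1 carry the t1-anchored form.
Composite bracket: [t1, [t3, t2]]
Under [a, b] = ab - ba we get 4 signed associative words (2^2 = 4).
Keep just the words that open with t1:
  the word t1t2t3 carries sign -1 and contributes -[[t1, t2], t3]
  the word t1t3t2 carries sign +1 and contributes +[[t1, t3], t2]


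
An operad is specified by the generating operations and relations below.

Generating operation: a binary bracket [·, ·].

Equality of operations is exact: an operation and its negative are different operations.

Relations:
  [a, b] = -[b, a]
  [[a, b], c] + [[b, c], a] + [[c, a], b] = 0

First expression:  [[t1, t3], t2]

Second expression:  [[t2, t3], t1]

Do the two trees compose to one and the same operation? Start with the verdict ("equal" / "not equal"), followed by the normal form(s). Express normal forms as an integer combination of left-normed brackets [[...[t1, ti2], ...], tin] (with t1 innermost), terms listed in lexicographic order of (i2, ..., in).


not equal; the first gives [[t1, t3], t2] and the second -[[t1, t2], t3] + [[t1, t3], t2]


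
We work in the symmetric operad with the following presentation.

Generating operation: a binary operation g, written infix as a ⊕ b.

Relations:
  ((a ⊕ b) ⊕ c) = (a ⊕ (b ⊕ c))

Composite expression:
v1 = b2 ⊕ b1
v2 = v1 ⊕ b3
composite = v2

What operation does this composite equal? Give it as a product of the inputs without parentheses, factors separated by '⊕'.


b2 ⊕ b1 ⊕ b3

The g-tree's shape is irrelevant; the b-reading-order decides.
(b2 ⊕ b1) reduces to b2 ⊕ b1
((b2 ⊕ b1) ⊕ b3) reduces to b2 ⊕ b1 ⊕ b3


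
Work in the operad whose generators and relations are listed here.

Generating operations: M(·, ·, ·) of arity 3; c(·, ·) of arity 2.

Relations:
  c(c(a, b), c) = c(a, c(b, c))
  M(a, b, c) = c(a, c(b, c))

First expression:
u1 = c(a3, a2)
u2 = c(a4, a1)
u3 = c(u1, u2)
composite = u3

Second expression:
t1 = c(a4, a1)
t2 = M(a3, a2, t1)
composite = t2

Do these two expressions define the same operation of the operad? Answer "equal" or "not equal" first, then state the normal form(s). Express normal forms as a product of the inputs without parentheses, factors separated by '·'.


The first composite normalizes to a3 · a2 · a4 · a1
The second composite normalizes to a3 · a2 · a4 · a1
The forms coincide; equal.

equal; the common form is a3 · a2 · a4 · a1


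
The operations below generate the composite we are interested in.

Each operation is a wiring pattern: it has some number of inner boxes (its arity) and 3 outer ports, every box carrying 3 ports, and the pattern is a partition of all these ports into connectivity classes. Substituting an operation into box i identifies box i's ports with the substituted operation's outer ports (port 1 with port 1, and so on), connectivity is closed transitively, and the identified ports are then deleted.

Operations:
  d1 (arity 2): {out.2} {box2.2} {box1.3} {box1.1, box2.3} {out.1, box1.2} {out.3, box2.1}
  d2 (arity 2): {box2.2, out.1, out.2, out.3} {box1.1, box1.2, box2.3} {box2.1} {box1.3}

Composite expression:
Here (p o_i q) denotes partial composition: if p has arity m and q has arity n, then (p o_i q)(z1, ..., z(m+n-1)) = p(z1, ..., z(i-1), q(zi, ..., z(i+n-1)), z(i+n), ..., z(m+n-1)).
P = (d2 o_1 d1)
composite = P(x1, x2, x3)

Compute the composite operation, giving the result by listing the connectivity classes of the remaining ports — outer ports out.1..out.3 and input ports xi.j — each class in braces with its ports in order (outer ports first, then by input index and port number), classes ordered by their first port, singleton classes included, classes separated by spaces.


{out.1, out.2, out.3, x3.2} {x1.1, x2.3} {x1.2, x3.3} {x1.3} {x2.1} {x2.2} {x3.1}

Substituting into d2 glues patterns; closure does the rest.
through d1, on inputs (x1, x2): {out.1, x1.2} {out.2} {out.3, x2.1} {x1.1, x2.3} {x1.3} {x2.2} (out.j = stage outer ports)
through d2, on inputs (x1, x2, x3): {out.1, out.2, out.3, x3.2} {x1.1, x2.3} {x1.2, x3.3} {x1.3} {x2.1} {x2.2} {x3.1} (out.j = stage outer ports)


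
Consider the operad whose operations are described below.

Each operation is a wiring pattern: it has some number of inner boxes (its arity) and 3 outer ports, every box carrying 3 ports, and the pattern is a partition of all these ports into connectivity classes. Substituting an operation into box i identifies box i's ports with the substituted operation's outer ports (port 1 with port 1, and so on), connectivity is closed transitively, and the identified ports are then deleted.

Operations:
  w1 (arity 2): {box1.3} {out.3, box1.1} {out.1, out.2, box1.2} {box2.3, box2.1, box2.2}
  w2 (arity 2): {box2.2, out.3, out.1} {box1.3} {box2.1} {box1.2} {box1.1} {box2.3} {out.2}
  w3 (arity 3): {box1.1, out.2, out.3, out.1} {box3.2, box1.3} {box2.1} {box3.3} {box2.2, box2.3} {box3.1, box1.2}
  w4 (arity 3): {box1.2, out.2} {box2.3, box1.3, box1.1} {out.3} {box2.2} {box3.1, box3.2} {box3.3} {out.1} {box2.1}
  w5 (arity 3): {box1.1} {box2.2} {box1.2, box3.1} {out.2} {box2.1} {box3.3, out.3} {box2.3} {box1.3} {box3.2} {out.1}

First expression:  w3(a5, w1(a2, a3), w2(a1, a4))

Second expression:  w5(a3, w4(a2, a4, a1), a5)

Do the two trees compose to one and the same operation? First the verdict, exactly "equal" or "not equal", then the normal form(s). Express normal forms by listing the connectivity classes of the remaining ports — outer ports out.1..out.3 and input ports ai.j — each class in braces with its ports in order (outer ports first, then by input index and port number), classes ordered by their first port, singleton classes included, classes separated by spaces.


not equal; the first gives {out.1, out.2, out.3, a5.1} {a1.1} {a1.2} {a1.3} {a2.1, a2.2} {a2.3} {a3.1, a3.2, a3.3} {a4.1} {a4.2, a5.2} {a4.3} {a5.3} and the second {out.1} {out.2} {out.3, a5.3} {a1.1, a1.2} {a1.3} {a2.1, a2.3, a4.3} {a2.2} {a3.1} {a3.2, a5.1} {a3.3} {a4.1} {a4.2} {a5.2}

Reducing the first expression gives {out.1, out.2, out.3, a5.1} {a1.1} {a1.2} {a1.3} {a2.1, a2.2} {a2.3} {a3.1, a3.2, a3.3} {a4.1} {a4.2, a5.2} {a4.3} {a5.3}
Reducing the second expression gives {out.1} {out.2} {out.3, a5.3} {a1.1, a1.2} {a1.3} {a2.1, a2.3, a4.3} {a2.2} {a3.1} {a3.2, a5.1} {a3.3} {a4.1} {a4.2} {a5.2}
Distinct normal forms: not equal.


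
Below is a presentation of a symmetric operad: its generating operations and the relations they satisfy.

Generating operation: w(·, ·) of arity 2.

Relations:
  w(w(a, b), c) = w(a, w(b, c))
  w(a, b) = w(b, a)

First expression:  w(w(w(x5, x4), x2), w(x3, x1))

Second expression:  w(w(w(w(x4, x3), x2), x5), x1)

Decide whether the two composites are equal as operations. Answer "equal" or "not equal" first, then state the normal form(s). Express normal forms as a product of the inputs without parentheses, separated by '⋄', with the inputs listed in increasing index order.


Normal form of the first expression: x1 ⋄ x2 ⋄ x3 ⋄ x4 ⋄ x5
Normal form of the second expression: x1 ⋄ x2 ⋄ x3 ⋄ x4 ⋄ x5
The normal forms match — equal.

equal — both sides give x1 ⋄ x2 ⋄ x3 ⋄ x4 ⋄ x5
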